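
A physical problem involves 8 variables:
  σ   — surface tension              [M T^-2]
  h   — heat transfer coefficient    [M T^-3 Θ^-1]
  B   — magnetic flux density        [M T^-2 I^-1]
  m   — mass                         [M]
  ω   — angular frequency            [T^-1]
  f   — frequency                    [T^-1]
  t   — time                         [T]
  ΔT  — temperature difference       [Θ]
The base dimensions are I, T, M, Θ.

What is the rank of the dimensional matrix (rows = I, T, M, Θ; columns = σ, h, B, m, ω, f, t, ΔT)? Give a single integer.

4

Write exponents as rows I,T,M,Θ / cols σ,h,B,m,ω,f,t,ΔT:
  I: [ 0  0 -1  0  0  0  0  0]
  T: [-2 -3 -2  0 -1 -1  1  0]
  M: [ 1  1  1  1  0  0  0  0]
  Θ: [ 0 -1  0  0  0  0  0  1]
Echelon form has 4 nonzero rows (pivots: σ,h,B,m)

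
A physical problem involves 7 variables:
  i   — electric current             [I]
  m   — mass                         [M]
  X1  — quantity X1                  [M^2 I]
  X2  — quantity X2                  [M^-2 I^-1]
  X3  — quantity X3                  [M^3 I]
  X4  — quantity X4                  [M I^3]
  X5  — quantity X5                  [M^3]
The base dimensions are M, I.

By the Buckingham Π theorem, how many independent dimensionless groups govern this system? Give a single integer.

Exponent matrix [M,I] × [i,m,X1,X2,X3,X4,X5]:
  M: [ 0  1  2 -2  3  1  3]
  I: [ 1  0  1 -1  1  3  0]
RREF → pivots at {i,m} ⇒ r = 2
Π count = n − r = 7 − 2 = 5

5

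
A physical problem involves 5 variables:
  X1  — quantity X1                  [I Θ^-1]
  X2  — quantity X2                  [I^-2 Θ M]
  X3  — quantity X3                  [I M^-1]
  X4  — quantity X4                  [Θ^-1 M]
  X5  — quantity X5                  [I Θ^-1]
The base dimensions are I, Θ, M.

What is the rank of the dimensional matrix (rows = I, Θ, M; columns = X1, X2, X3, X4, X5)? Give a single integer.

Exponent matrix [I,Θ,M] × [X1,X2,X3,X4,X5]:
  I: [ 1 -2  1  0  1]
  Θ: [-1  1  0 -1 -1]
  M: [ 0  1 -1  1  0]
RREF → pivots at {X1,X2} ⇒ r = 2

2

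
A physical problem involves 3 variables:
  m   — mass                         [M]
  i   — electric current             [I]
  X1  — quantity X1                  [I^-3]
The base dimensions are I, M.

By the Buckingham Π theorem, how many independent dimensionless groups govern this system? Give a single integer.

Exponent matrix [I,M] × [m,i,X1]:
  I: [ 0  1 -3]
  M: [ 1  0  0]
RREF → pivots at {m,i} ⇒ r = 2
3 vars − rank 2 = 1 Π group

1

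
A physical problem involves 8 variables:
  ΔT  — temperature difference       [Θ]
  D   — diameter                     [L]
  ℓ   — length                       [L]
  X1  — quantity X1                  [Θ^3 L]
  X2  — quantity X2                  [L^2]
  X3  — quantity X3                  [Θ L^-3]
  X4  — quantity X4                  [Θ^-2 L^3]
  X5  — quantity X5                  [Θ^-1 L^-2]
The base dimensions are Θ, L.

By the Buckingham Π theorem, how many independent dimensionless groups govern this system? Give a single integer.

6

Write exponents as rows Θ,L / cols ΔT,D,ℓ,X1,X2,X3,X4,X5:
  Θ: [ 1  0  0  3  0  1 -2 -1]
  L: [ 0  1  1  1  2 -3  3 -2]
Echelon form has 2 nonzero rows (pivots: ΔT,D)
8 vars − rank 2 = 6 Π groups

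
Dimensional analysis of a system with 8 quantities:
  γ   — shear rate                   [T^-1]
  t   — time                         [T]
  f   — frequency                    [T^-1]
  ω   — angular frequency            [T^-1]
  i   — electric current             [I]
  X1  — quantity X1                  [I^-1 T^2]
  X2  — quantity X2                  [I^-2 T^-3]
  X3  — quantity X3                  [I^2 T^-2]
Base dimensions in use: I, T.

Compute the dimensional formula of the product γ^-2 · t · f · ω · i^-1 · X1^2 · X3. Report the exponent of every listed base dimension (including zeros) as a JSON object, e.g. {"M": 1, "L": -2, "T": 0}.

Exponent matrix [I,T] × [γ,t,f,ω,i,X1,X2,X3]:
  I: [ 0  0  0  0  1 -1 -2  2]
  T: [-1  1 -1 -1  0  2 -3 -2]
  [I]: (-2)·0+(1)·0+(1)·0+(1)·0+(-1)·1+(2)·-1+(1)·2 = -1
  [T]: (-2)·-1+(1)·1+(1)·-1+(1)·-1+(-1)·0+(2)·2+(1)·-2 = 3
⇒ I^-1 T^3

{"I": -1, "T": 3}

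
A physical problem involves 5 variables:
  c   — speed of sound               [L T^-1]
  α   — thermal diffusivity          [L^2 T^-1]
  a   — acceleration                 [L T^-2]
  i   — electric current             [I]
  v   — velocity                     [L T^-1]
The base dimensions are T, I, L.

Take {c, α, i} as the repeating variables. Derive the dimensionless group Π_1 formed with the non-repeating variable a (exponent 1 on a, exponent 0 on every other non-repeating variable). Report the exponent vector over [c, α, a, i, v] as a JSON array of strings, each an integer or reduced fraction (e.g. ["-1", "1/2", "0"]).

["-3", "1", "1", "0", "0"]

Exponent matrix [T,I,L] × [c,α,a,i,v]:
  T: [-1 -1 -2  0 -1]
  I: [ 0  0  0  1  0]
  L: [ 1  2  1  0  1]
Echelon form has 3 nonzero rows (pivots: c,α,i)
Pivot set = {c,α,i}, free = {a,v}
RREF:
  r0: [   1    0    3    0    1]
  r1: [   0    1   -1    0    0]
  r2: [   0    0    0    1    0]
Fix exponent of a at 1, v at 0; solve each RREF row for its pivot's exponent:
  r0: exp(c) + (3)·1 = 0 ⇒ exp(c) = -3
  r1: exp(α) + (-1)·1 = 0 ⇒ exp(α) = 1
  r2: exp(i) + (0)·1 = 0 ⇒ exp(i) = 0
Π_1 = c^-3 · α · a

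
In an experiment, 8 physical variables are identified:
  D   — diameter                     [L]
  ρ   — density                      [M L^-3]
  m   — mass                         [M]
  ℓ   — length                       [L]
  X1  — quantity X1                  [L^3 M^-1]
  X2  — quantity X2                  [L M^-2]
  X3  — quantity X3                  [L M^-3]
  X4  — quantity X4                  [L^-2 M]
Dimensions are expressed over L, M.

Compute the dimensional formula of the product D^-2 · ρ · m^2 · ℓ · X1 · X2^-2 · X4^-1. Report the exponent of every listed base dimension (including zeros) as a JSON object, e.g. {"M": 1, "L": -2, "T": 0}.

Exponent matrix [L,M] × [D,ρ,m,ℓ,X1,X2,X3,X4]:
  L: [ 1 -3  0  1  3  1  1 -2]
  M: [ 0  1  1  0 -1 -2 -3  1]
  [L]: (-2)·1+(1)·-3+(2)·0+(1)·1+(1)·3+(-2)·1+(-1)·-2 = -1
  [M]: (-2)·0+(1)·1+(2)·1+(1)·0+(1)·-1+(-2)·-2+(-1)·1 = 5
⇒ L^-1 M^5

{"L": -1, "M": 5}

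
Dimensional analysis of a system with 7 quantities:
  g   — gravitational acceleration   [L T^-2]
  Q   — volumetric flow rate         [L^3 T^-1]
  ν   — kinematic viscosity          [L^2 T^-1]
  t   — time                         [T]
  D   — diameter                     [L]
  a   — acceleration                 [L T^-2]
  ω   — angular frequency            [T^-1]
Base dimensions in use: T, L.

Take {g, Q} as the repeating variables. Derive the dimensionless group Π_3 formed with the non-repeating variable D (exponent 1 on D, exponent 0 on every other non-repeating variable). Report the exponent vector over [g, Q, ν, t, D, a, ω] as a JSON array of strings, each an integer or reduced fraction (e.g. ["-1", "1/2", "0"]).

Write exponents as rows T,L / cols g,Q,ν,t,D,a,ω:
  T: [-2 -1 -1  1  0 -2 -1]
  L: [ 1  3  2  0  1  1  0]
RREF → pivots at {g,Q} ⇒ r = 2
Pivot set = {g,Q}, free = {ν,t,D,a,ω}
RREF:
  r0: [   1    0  1/5 -3/5 -1/5    1  3/5]
  r1: [   0    1  3/5  1/5  2/5    0 -1/5]
Fix exponent of D at 1, ν at 0, t at 0, a at 0, ω at 0; solve each RREF row for its pivot's exponent:
  r0: exp(g) + (-1/5)·1 = 0 ⇒ exp(g) = 1/5
  r1: exp(Q) + (2/5)·1 = 0 ⇒ exp(Q) = -2/5
Π_3 = g^(1/5) · Q^(-2/5) · D

["1/5", "-2/5", "0", "0", "1", "0", "0"]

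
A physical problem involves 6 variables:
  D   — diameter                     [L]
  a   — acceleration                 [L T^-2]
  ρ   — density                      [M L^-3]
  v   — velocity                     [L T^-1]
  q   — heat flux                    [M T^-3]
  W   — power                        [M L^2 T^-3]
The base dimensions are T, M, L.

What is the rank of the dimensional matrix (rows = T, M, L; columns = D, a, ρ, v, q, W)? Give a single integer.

Exponent matrix [T,M,L] × [D,a,ρ,v,q,W]:
  T: [ 0 -2  0 -1 -3 -3]
  M: [ 0  0  1  0  1  1]
  L: [ 1  1 -3  1  0  2]
Echelon form has 3 nonzero rows (pivots: D,a,ρ)

3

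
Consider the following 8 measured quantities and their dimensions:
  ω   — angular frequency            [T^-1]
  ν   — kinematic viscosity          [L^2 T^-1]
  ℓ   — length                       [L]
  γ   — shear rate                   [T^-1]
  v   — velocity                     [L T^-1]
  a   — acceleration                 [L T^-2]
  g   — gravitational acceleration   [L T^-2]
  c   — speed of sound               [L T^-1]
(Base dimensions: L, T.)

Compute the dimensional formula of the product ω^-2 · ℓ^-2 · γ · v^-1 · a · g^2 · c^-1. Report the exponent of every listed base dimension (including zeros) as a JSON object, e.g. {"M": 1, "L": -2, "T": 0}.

Write exponents as rows L,T / cols ω,ν,ℓ,γ,v,a,g,c:
  L: [ 0  2  1  0  1  1  1  1]
  T: [-1 -1  0 -1 -1 -2 -2 -1]
  [L]: (-2)·0+(-2)·1+(1)·0+(-1)·1+(1)·1+(2)·1+(-1)·1 = -1
  [T]: (-2)·-1+(-2)·0+(1)·-1+(-1)·-1+(1)·-2+(2)·-2+(-1)·-1 = -3
⇒ L^-1 T^-3

{"L": -1, "T": -3}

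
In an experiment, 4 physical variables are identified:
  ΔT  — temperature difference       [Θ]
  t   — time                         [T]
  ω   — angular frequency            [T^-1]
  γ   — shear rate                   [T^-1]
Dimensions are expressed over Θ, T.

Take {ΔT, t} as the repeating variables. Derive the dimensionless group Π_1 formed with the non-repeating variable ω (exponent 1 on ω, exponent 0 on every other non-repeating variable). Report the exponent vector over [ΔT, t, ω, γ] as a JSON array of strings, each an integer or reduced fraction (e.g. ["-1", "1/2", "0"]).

["0", "1", "1", "0"]

Dimensional matrix (Θ×T by ΔT×t×ω×γ):
  Θ: [ 1  0  0  0]
  T: [ 0  1 -1 -1]
Echelon form has 2 nonzero rows (pivots: ΔT,t)
Pivot set = {ΔT,t}, free = {ω,γ}
RREF:
  r0: [   1    0    0    0]
  r1: [   0    1   -1   -1]
Fix exponent of ω at 1, γ at 0; solve each RREF row for its pivot's exponent:
  r0: exp(ΔT) + (0)·1 = 0 ⇒ exp(ΔT) = 0
  r1: exp(t) + (-1)·1 = 0 ⇒ exp(t) = 1
Π_1 = t · ω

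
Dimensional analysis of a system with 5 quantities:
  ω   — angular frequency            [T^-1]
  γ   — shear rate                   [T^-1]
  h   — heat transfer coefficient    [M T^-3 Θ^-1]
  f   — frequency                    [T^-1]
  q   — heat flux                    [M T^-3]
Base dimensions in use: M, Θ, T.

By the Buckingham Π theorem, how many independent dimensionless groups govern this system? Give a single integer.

Dimensional matrix (M×Θ×T by ω×γ×h×f×q):
  M: [ 0  0  1  0  1]
  Θ: [ 0  0 -1  0  0]
  T: [-1 -1 -3 -1 -3]
Row reduction gives pivot columns ω,h,q; rank = 3
5 vars − rank 3 = 2 Π groups

2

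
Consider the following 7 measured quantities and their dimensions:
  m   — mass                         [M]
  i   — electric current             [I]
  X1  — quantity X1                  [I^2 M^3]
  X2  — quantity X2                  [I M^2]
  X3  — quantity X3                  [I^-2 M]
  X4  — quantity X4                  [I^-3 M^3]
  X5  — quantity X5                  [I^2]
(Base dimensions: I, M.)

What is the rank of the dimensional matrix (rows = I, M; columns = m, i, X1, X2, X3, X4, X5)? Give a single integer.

2

Exponent matrix [I,M] × [m,i,X1,X2,X3,X4,X5]:
  I: [ 0  1  2  1 -2 -3  2]
  M: [ 1  0  3  2  1  3  0]
Row reduction gives pivot columns m,i; rank = 2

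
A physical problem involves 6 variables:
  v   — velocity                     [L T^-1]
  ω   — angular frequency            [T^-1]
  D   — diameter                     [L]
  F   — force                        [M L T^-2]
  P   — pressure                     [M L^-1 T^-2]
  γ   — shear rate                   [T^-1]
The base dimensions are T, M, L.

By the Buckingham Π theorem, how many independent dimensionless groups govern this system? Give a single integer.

3

Dimensional matrix (T×M×L by v×ω×D×F×P×γ):
  T: [-1 -1  0 -2 -2 -1]
  M: [ 0  0  0  1  1  0]
  L: [ 1  0  1  1 -1  0]
Echelon form has 3 nonzero rows (pivots: v,ω,F)
6 vars − rank 3 = 3 Π groups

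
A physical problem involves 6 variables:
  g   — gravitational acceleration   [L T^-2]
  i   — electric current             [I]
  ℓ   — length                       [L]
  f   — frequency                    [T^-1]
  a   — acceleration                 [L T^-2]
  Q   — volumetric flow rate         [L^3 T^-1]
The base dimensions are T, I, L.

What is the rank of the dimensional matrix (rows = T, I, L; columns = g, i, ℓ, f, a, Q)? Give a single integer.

Dimensional matrix (T×I×L by g×i×ℓ×f×a×Q):
  T: [-2  0  0 -1 -2 -1]
  I: [ 0  1  0  0  0  0]
  L: [ 1  0  1  0  1  3]
RREF → pivots at {g,i,ℓ} ⇒ r = 3

3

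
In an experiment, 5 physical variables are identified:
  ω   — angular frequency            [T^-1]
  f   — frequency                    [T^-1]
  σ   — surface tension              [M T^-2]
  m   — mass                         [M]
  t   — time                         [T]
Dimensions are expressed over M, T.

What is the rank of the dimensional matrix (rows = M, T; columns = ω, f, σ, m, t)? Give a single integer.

Write exponents as rows M,T / cols ω,f,σ,m,t:
  M: [ 0  0  1  1  0]
  T: [-1 -1 -2  0  1]
Row reduction gives pivot columns ω,σ; rank = 2

2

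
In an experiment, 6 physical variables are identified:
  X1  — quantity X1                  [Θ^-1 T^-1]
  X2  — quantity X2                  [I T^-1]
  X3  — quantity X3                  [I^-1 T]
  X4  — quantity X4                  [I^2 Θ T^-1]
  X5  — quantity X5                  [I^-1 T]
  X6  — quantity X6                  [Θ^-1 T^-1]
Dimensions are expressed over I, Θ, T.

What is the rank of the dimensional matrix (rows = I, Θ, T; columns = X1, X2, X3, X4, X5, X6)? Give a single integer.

Write exponents as rows I,Θ,T / cols X1,X2,X3,X4,X5,X6:
  I: [ 0  1 -1  2 -1  0]
  Θ: [-1  0  0  1  0 -1]
  T: [-1 -1  1 -1  1 -1]
Echelon form has 2 nonzero rows (pivots: X1,X2)

2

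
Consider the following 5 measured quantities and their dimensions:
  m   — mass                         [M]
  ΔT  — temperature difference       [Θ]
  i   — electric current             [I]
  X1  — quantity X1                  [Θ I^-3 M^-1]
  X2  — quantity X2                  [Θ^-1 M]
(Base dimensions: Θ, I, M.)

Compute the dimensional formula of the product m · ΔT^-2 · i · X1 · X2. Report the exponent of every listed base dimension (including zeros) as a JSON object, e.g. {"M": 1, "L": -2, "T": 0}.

{"Θ": -2, "I": -2, "M": 1}

Dimensional matrix (Θ×I×M by m×ΔT×i×X1×X2):
  Θ: [ 0  1  0  1 -1]
  I: [ 0  0  1 -3  0]
  M: [ 1  0  0 -1  1]
  [Θ]: (1)·0+(-2)·1+(1)·0+(1)·1+(1)·-1 = -2
  [I]: (1)·0+(-2)·0+(1)·1+(1)·-3+(1)·0 = -2
  [M]: (1)·1+(-2)·0+(1)·0+(1)·-1+(1)·1 = 1
⇒ Θ^-2 I^-2 M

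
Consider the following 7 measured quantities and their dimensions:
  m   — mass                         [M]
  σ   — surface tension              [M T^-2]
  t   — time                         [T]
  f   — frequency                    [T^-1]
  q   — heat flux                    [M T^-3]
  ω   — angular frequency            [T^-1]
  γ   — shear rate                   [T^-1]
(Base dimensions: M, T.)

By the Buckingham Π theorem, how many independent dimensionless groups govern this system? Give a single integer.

Dimensional matrix (M×T by m×σ×t×f×q×ω×γ):
  M: [ 1  1  0  0  1  0  0]
  T: [ 0 -2  1 -1 -3 -1 -1]
Echelon form has 2 nonzero rows (pivots: m,σ)
Π count = n − r = 7 − 2 = 5

5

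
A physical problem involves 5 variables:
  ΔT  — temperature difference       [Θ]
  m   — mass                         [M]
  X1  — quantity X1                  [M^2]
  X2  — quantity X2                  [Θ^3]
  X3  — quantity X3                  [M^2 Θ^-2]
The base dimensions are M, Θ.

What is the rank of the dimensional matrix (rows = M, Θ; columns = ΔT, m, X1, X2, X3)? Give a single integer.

2

Exponent matrix [M,Θ] × [ΔT,m,X1,X2,X3]:
  M: [ 0  1  2  0  2]
  Θ: [ 1  0  0  3 -2]
RREF → pivots at {ΔT,m} ⇒ r = 2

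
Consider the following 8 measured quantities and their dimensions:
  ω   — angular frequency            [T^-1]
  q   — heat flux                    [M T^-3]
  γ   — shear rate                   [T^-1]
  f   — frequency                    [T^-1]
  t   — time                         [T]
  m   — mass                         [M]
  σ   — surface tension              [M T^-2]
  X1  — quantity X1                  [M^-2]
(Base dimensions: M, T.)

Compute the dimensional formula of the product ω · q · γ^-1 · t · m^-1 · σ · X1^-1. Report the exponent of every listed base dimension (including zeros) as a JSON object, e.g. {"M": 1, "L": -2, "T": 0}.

Exponent matrix [M,T] × [ω,q,γ,f,t,m,σ,X1]:
  M: [ 0  1  0  0  0  1  1 -2]
  T: [-1 -3 -1 -1  1  0 -2  0]
  [M]: (1)·0+(1)·1+(-1)·0+(1)·0+(-1)·1+(1)·1+(-1)·-2 = 3
  [T]: (1)·-1+(1)·-3+(-1)·-1+(1)·1+(-1)·0+(1)·-2+(-1)·0 = -4
⇒ M^3 T^-4

{"M": 3, "T": -4}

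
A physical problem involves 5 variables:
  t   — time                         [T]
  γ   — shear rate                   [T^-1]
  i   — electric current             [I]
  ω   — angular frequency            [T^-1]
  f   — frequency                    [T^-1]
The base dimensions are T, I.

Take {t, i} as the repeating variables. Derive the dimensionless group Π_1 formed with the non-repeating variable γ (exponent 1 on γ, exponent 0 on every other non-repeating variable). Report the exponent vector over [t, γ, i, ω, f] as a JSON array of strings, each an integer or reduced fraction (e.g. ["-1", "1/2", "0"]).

["1", "1", "0", "0", "0"]

Dimensional matrix (T×I by t×γ×i×ω×f):
  T: [ 1 -1  0 -1 -1]
  I: [ 0  0  1  0  0]
RREF → pivots at {t,i} ⇒ r = 2
Pivot set = {t,i}, free = {γ,ω,f}
RREF:
  r0: [   1   -1    0   -1   -1]
  r1: [   0    0    1    0    0]
Fix exponent of γ at 1, ω at 0, f at 0; solve each RREF row for its pivot's exponent:
  r0: exp(t) + (-1)·1 = 0 ⇒ exp(t) = 1
  r1: exp(i) + (0)·1 = 0 ⇒ exp(i) = 0
Π_1 = t · γ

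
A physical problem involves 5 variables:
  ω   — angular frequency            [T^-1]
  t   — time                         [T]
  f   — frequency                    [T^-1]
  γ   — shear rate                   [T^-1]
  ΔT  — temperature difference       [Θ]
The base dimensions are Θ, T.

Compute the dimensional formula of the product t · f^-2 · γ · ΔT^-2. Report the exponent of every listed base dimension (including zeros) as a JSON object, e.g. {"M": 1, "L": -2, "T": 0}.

{"Θ": -2, "T": 2}

Dimensional matrix (Θ×T by ω×t×f×γ×ΔT):
  Θ: [ 0  0  0  0  1]
  T: [-1  1 -1 -1  0]
  [Θ]: (1)·0+(-2)·0+(1)·0+(-2)·1 = -2
  [T]: (1)·1+(-2)·-1+(1)·-1+(-2)·0 = 2
⇒ Θ^-2 T^2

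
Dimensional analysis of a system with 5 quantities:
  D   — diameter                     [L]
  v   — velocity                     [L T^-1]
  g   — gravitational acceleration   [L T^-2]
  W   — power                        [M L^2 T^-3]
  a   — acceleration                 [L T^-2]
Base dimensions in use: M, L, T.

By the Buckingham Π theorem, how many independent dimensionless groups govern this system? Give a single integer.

Write exponents as rows M,L,T / cols D,v,g,W,a:
  M: [ 0  0  0  1  0]
  L: [ 1  1  1  2  1]
  T: [ 0 -1 -2 -3 -2]
Echelon form has 3 nonzero rows (pivots: D,v,W)
n=5, r=3 ⇒ 2 dimensionless groups

2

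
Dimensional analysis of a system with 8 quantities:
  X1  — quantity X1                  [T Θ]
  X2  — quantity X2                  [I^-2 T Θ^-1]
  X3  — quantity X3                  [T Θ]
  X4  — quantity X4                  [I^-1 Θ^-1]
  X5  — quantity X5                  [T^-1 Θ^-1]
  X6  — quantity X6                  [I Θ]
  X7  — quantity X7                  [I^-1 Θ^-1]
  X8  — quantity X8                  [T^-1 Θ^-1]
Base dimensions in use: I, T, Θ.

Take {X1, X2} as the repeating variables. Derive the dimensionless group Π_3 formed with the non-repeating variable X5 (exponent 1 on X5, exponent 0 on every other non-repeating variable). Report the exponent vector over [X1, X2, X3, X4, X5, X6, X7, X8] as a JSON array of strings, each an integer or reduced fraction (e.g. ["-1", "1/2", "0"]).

["1", "0", "0", "0", "1", "0", "0", "0"]

Exponent matrix [I,T,Θ] × [X1,X2,X3,X4,X5,X6,X7,X8]:
  I: [ 0 -2  0 -1  0  1 -1  0]
  T: [ 1  1  1  0 -1  0  0 -1]
  Θ: [ 1 -1  1 -1 -1  1 -1 -1]
Row reduction gives pivot columns X1,X2; rank = 2
Pivot set = {X1,X2}, free = {X3,X4,X5,X6,X7,X8}
RREF:
  r0: [   1    0    1 -1/2   -1  1/2 -1/2   -1]
  r1: [   0    1    0  1/2    0 -1/2  1/2    0]
  r2: [   0    0    0    0    0    0    0    0]
Fix exponent of X5 at 1, X3 at 0, X4 at 0, X6 at 0, X7 at 0, X8 at 0; solve each RREF row for its pivot's exponent:
  r0: exp(X1) + (-1)·1 = 0 ⇒ exp(X1) = 1
  r1: exp(X2) + (0)·1 = 0 ⇒ exp(X2) = 0
Π_3 = X1 · X5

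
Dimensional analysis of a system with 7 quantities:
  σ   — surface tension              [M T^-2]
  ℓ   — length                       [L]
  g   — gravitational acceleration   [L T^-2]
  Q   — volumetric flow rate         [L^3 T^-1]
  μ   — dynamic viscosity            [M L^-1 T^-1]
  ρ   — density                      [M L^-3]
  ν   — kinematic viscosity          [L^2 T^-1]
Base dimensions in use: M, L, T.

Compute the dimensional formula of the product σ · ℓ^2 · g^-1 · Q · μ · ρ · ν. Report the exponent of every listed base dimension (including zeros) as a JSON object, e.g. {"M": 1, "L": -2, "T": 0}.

Exponent matrix [M,L,T] × [σ,ℓ,g,Q,μ,ρ,ν]:
  M: [ 1  0  0  0  1  1  0]
  L: [ 0  1  1  3 -1 -3  2]
  T: [-2  0 -2 -1 -1  0 -1]
  [M]: (1)·1+(2)·0+(-1)·0+(1)·0+(1)·1+(1)·1+(1)·0 = 3
  [L]: (1)·0+(2)·1+(-1)·1+(1)·3+(1)·-1+(1)·-3+(1)·2 = 2
  [T]: (1)·-2+(2)·0+(-1)·-2+(1)·-1+(1)·-1+(1)·0+(1)·-1 = -3
⇒ M^3 L^2 T^-3

{"M": 3, "L": 2, "T": -3}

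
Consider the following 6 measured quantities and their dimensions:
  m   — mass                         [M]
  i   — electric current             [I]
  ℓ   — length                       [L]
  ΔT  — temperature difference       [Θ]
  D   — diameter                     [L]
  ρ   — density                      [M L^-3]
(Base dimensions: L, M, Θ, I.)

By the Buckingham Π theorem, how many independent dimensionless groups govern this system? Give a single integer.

Dimensional matrix (L×M×Θ×I by m×i×ℓ×ΔT×D×ρ):
  L: [ 0  0  1  0  1 -3]
  M: [ 1  0  0  0  0  1]
  Θ: [ 0  0  0  1  0  0]
  I: [ 0  1  0  0  0  0]
Row reduction gives pivot columns m,i,ℓ,ΔT; rank = 4
Π count = n − r = 6 − 4 = 2

2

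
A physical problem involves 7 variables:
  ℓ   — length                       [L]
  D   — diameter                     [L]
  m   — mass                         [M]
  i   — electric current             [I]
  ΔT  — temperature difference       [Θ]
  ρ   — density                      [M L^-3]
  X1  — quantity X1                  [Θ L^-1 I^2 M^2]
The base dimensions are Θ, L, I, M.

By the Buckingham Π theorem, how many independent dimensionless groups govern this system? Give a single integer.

3

Dimensional matrix (Θ×L×I×M by ℓ×D×m×i×ΔT×ρ×X1):
  Θ: [ 0  0  0  0  1  0  1]
  L: [ 1  1  0  0  0 -3 -1]
  I: [ 0  0  0  1  0  0  2]
  M: [ 0  0  1  0  0  1  2]
Echelon form has 4 nonzero rows (pivots: ℓ,m,i,ΔT)
n=7, r=4 ⇒ 3 dimensionless groups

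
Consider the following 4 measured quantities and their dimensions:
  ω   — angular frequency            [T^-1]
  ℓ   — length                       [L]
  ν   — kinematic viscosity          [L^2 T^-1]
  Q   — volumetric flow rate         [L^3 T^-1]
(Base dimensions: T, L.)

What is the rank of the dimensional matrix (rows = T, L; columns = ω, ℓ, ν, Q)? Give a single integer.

Write exponents as rows T,L / cols ω,ℓ,ν,Q:
  T: [-1  0 -1 -1]
  L: [ 0  1  2  3]
Echelon form has 2 nonzero rows (pivots: ω,ℓ)

2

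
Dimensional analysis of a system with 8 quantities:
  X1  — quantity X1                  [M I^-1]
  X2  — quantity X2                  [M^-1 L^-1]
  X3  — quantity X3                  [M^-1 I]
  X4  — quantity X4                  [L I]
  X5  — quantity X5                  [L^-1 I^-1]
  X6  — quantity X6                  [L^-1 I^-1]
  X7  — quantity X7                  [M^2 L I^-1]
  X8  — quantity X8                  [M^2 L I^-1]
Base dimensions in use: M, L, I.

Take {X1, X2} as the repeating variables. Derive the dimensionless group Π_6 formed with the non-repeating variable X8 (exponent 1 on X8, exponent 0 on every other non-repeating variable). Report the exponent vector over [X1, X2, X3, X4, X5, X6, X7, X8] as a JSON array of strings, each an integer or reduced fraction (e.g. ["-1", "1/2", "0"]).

["-1", "1", "0", "0", "0", "0", "0", "1"]

Write exponents as rows M,L,I / cols X1,X2,X3,X4,X5,X6,X7,X8:
  M: [ 1 -1 -1  0  0  0  2  2]
  L: [ 0 -1  0  1 -1 -1  1  1]
  I: [-1  0  1  1 -1 -1 -1 -1]
Row reduction gives pivot columns X1,X2; rank = 2
Repeat: X1,X2; free: X3,X4,X5,X6,X7,X8
RREF:
  r0: [   1    0   -1   -1    1    1    1    1]
  r1: [   0    1    0   -1    1    1   -1   -1]
  r2: [   0    0    0    0    0    0    0    0]
Fix exponent of X8 at 1, X3 at 0, X4 at 0, X5 at 0, X6 at 0, X7 at 0; solve each RREF row for its pivot's exponent:
  r0: exp(X1) + (1)·1 = 0 ⇒ exp(X1) = -1
  r1: exp(X2) + (-1)·1 = 0 ⇒ exp(X2) = 1
Π_6 = X1^-1 · X2 · X8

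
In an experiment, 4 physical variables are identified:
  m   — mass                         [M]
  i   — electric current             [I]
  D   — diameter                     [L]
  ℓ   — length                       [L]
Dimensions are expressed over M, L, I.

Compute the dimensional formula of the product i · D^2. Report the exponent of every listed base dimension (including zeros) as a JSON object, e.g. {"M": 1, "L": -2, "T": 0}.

Exponent matrix [M,L,I] × [m,i,D,ℓ]:
  M: [ 1  0  0  0]
  L: [ 0  0  1  1]
  I: [ 0  1  0  0]
  [M]: (1)·0+(2)·0 = 0
  [L]: (1)·0+(2)·1 = 2
  [I]: (1)·1+(2)·0 = 1
⇒ L^2 I

{"M": 0, "L": 2, "I": 1}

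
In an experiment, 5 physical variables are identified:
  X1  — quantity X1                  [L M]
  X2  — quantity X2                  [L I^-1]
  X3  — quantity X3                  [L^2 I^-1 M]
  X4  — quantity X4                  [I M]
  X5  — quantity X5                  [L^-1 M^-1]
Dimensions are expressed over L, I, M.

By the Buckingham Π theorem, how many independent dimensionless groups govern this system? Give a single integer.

Dimensional matrix (L×I×M by X1×X2×X3×X4×X5):
  L: [ 1  1  2  0 -1]
  I: [ 0 -1 -1  1  0]
  M: [ 1  0  1  1 -1]
Echelon form has 2 nonzero rows (pivots: X1,X2)
n=5, r=2 ⇒ 3 dimensionless groups

3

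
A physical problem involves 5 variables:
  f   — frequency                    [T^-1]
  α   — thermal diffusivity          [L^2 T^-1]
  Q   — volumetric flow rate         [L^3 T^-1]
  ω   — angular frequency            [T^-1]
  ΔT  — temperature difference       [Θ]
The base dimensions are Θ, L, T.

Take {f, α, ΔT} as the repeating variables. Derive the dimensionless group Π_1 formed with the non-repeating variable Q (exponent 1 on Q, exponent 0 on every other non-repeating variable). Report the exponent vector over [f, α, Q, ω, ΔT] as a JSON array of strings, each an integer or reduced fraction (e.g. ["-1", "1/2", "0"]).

Exponent matrix [Θ,L,T] × [f,α,Q,ω,ΔT]:
  Θ: [ 0  0  0  0  1]
  L: [ 0  2  3  0  0]
  T: [-1 -1 -1 -1  0]
Echelon form has 3 nonzero rows (pivots: f,α,ΔT)
Pivot set = {f,α,ΔT}, free = {Q,ω}
RREF:
  r0: [   1    0 -1/2    1    0]
  r1: [   0    1  3/2    0    0]
  r2: [   0    0    0    0    1]
Fix exponent of Q at 1, ω at 0; solve each RREF row for its pivot's exponent:
  r0: exp(f) + (-1/2)·1 = 0 ⇒ exp(f) = 1/2
  r1: exp(α) + (3/2)·1 = 0 ⇒ exp(α) = -3/2
  r2: exp(ΔT) + (0)·1 = 0 ⇒ exp(ΔT) = 0
Π_1 = f^(1/2) · α^(-3/2) · Q

["1/2", "-3/2", "1", "0", "0"]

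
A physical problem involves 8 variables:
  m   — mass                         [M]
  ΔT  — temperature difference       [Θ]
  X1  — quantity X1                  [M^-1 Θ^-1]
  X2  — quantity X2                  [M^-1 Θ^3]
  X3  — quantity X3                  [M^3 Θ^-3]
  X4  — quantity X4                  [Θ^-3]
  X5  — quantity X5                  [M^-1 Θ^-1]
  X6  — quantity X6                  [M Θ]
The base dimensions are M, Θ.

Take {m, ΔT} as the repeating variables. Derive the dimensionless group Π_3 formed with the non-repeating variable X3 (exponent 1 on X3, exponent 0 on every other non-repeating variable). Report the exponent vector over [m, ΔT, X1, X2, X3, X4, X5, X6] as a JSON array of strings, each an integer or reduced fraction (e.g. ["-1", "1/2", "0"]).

["-3", "3", "0", "0", "1", "0", "0", "0"]

Dimensional matrix (M×Θ by m×ΔT×X1×X2×X3×X4×X5×X6):
  M: [ 1  0 -1 -1  3  0 -1  1]
  Θ: [ 0  1 -1  3 -3 -3 -1  1]
RREF → pivots at {m,ΔT} ⇒ r = 2
Repeat: m,ΔT; free: X1,X2,X3,X4,X5,X6
RREF:
  r0: [   1    0   -1   -1    3    0   -1    1]
  r1: [   0    1   -1    3   -3   -3   -1    1]
Fix exponent of X3 at 1, X1 at 0, X2 at 0, X4 at 0, X5 at 0, X6 at 0; solve each RREF row for its pivot's exponent:
  r0: exp(m) + (3)·1 = 0 ⇒ exp(m) = -3
  r1: exp(ΔT) + (-3)·1 = 0 ⇒ exp(ΔT) = 3
Π_3 = m^-3 · ΔT^3 · X3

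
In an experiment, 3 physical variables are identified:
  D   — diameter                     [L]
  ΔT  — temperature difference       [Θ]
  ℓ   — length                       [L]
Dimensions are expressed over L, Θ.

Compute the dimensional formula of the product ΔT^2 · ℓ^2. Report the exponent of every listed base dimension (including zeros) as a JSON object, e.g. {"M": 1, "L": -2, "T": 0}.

Dimensional matrix (L×Θ by D×ΔT×ℓ):
  L: [ 1  0  1]
  Θ: [ 0  1  0]
  [L]: (2)·0+(2)·1 = 2
  [Θ]: (2)·1+(2)·0 = 2
⇒ L^2 Θ^2

{"L": 2, "Θ": 2}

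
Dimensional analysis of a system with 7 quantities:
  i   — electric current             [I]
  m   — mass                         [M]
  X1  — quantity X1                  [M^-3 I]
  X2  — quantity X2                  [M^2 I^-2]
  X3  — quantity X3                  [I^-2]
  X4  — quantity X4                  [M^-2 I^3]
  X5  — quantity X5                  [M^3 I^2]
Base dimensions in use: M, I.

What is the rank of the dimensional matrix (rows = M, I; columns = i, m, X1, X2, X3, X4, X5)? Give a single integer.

Write exponents as rows M,I / cols i,m,X1,X2,X3,X4,X5:
  M: [ 0  1 -3  2  0 -2  3]
  I: [ 1  0  1 -2 -2  3  2]
RREF → pivots at {i,m} ⇒ r = 2

2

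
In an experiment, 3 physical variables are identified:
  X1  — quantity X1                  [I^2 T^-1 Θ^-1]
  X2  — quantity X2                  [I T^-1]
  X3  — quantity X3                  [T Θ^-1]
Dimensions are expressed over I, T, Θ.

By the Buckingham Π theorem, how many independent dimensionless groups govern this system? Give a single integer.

1

Write exponents as rows I,T,Θ / cols X1,X2,X3:
  I: [ 2  1  0]
  T: [-1 -1  1]
  Θ: [-1  0 -1]
Echelon form has 2 nonzero rows (pivots: X1,X2)
Π count = n − r = 3 − 2 = 1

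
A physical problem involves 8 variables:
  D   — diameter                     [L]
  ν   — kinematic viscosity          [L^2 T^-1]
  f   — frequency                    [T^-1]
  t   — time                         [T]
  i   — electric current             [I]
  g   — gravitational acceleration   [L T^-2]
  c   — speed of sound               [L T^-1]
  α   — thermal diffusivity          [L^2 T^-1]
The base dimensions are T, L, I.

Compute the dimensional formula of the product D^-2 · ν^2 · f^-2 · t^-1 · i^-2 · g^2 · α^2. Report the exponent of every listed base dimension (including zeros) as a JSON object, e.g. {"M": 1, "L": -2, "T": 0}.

{"T": -7, "L": 8, "I": -2}

Dimensional matrix (T×L×I by D×ν×f×t×i×g×c×α):
  T: [ 0 -1 -1  1  0 -2 -1 -1]
  L: [ 1  2  0  0  0  1  1  2]
  I: [ 0  0  0  0  1  0  0  0]
  [T]: (-2)·0+(2)·-1+(-2)·-1+(-1)·1+(-2)·0+(2)·-2+(2)·-1 = -7
  [L]: (-2)·1+(2)·2+(-2)·0+(-1)·0+(-2)·0+(2)·1+(2)·2 = 8
  [I]: (-2)·0+(2)·0+(-2)·0+(-1)·0+(-2)·1+(2)·0+(2)·0 = -2
⇒ T^-7 L^8 I^-2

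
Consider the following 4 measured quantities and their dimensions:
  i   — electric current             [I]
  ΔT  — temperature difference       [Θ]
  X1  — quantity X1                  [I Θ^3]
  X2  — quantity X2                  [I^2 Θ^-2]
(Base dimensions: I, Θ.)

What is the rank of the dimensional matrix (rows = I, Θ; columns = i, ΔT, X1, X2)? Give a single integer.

Write exponents as rows I,Θ / cols i,ΔT,X1,X2:
  I: [ 1  0  1  2]
  Θ: [ 0  1  3 -2]
Row reduction gives pivot columns i,ΔT; rank = 2

2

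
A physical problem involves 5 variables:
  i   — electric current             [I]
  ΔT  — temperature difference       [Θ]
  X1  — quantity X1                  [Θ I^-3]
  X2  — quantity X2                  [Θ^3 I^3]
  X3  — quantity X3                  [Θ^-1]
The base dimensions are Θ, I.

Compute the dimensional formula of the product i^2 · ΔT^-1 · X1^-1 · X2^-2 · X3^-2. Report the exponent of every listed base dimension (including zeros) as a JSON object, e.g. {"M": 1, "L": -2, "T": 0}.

{"Θ": -6, "I": -1}

Exponent matrix [Θ,I] × [i,ΔT,X1,X2,X3]:
  Θ: [ 0  1  1  3 -1]
  I: [ 1  0 -3  3  0]
  [Θ]: (2)·0+(-1)·1+(-1)·1+(-2)·3+(-2)·-1 = -6
  [I]: (2)·1+(-1)·0+(-1)·-3+(-2)·3+(-2)·0 = -1
⇒ Θ^-6 I^-1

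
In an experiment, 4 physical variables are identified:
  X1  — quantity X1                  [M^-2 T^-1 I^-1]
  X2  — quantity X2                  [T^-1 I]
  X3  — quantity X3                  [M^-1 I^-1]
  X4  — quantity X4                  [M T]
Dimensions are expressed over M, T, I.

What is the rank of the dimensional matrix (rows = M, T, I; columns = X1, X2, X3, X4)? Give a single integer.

Write exponents as rows M,T,I / cols X1,X2,X3,X4:
  M: [-2  0 -1  1]
  T: [-1 -1  0  1]
  I: [-1  1 -1  0]
RREF → pivots at {X1,X2} ⇒ r = 2

2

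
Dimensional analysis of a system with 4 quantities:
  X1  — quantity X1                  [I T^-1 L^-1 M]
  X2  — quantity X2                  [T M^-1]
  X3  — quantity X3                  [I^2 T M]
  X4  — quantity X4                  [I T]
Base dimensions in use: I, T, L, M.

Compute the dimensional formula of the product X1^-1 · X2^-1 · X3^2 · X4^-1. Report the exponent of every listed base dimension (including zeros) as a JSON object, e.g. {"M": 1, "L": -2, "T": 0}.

Dimensional matrix (I×T×L×M by X1×X2×X3×X4):
  I: [ 1  0  2  1]
  T: [-1  1  1  1]
  L: [-1  0  0  0]
  M: [ 1 -1  1  0]
  [I]: (-1)·1+(-1)·0+(2)·2+(-1)·1 = 2
  [T]: (-1)·-1+(-1)·1+(2)·1+(-1)·1 = 1
  [L]: (-1)·-1+(-1)·0+(2)·0+(-1)·0 = 1
  [M]: (-1)·1+(-1)·-1+(2)·1+(-1)·0 = 2
⇒ I^2 T L M^2

{"I": 2, "T": 1, "L": 1, "M": 2}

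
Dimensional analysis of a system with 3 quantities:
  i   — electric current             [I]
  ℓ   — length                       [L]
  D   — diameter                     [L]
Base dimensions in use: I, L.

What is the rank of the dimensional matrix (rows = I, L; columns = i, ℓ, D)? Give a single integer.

Write exponents as rows I,L / cols i,ℓ,D:
  I: [ 1  0  0]
  L: [ 0  1  1]
Echelon form has 2 nonzero rows (pivots: i,ℓ)

2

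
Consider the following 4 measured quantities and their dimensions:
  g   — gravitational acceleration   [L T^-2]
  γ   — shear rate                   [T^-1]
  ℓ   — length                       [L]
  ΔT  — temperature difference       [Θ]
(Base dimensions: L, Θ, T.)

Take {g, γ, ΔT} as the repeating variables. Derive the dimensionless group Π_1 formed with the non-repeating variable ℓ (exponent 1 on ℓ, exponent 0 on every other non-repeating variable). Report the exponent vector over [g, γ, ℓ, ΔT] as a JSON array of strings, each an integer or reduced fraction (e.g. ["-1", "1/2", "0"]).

Exponent matrix [L,Θ,T] × [g,γ,ℓ,ΔT]:
  L: [ 1  0  1  0]
  Θ: [ 0  0  0  1]
  T: [-2 -1  0  0]
Echelon form has 3 nonzero rows (pivots: g,γ,ΔT)
Repeat: g,γ,ΔT; free: ℓ
RREF:
  r0: [   1    0    1    0]
  r1: [   0    1   -2    0]
  r2: [   0    0    0    1]
Fix exponent of ℓ at 1; solve each RREF row for its pivot's exponent:
  r0: exp(g) + (1)·1 = 0 ⇒ exp(g) = -1
  r1: exp(γ) + (-2)·1 = 0 ⇒ exp(γ) = 2
  r2: exp(ΔT) + (0)·1 = 0 ⇒ exp(ΔT) = 0
Π_1 = g^-1 · γ^2 · ℓ

["-1", "2", "1", "0"]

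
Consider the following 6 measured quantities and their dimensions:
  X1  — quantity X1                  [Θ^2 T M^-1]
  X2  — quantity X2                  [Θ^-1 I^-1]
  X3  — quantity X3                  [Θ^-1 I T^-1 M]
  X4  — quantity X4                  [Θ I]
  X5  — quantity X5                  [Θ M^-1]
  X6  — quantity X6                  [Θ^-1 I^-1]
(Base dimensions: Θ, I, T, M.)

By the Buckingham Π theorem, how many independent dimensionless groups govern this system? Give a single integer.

3

Exponent matrix [Θ,I,T,M] × [X1,X2,X3,X4,X5,X6]:
  Θ: [ 2 -1 -1  1  1 -1]
  I: [ 0 -1  1  1  0 -1]
  T: [ 1  0 -1  0  0  0]
  M: [-1  0  1  0 -1  0]
Echelon form has 3 nonzero rows (pivots: X1,X2,X5)
Π count = n − r = 6 − 3 = 3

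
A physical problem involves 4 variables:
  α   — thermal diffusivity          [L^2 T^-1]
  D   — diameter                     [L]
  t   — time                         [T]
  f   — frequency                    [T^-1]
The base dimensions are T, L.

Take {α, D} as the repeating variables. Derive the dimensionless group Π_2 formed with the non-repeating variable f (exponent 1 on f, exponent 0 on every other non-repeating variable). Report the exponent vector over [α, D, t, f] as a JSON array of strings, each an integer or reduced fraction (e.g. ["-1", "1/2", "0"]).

Dimensional matrix (T×L by α×D×t×f):
  T: [-1  0  1 -1]
  L: [ 2  1  0  0]
RREF → pivots at {α,D} ⇒ r = 2
Repeat: α,D; free: t,f
RREF:
  r0: [   1    0   -1    1]
  r1: [   0    1    2   -2]
Fix exponent of f at 1, t at 0; solve each RREF row for its pivot's exponent:
  r0: exp(α) + (1)·1 = 0 ⇒ exp(α) = -1
  r1: exp(D) + (-2)·1 = 0 ⇒ exp(D) = 2
Π_2 = α^-1 · D^2 · f

["-1", "2", "0", "1"]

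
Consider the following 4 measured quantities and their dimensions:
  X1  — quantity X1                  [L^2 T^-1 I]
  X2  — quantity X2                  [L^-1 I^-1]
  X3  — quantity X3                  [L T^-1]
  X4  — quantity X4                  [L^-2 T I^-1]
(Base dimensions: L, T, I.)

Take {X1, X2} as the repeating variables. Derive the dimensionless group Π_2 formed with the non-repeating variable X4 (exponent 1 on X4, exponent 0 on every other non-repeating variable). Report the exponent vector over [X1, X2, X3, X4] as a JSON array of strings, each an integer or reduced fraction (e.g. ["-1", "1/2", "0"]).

Dimensional matrix (L×T×I by X1×X2×X3×X4):
  L: [ 2 -1  1 -2]
  T: [-1  0 -1  1]
  I: [ 1 -1  0 -1]
Echelon form has 2 nonzero rows (pivots: X1,X2)
Repeat: X1,X2; free: X3,X4
RREF:
  r0: [   1    0    1   -1]
  r1: [   0    1    1    0]
  r2: [   0    0    0    0]
Fix exponent of X4 at 1, X3 at 0; solve each RREF row for its pivot's exponent:
  r0: exp(X1) + (-1)·1 = 0 ⇒ exp(X1) = 1
  r1: exp(X2) + (0)·1 = 0 ⇒ exp(X2) = 0
Π_2 = X1 · X4

["1", "0", "0", "1"]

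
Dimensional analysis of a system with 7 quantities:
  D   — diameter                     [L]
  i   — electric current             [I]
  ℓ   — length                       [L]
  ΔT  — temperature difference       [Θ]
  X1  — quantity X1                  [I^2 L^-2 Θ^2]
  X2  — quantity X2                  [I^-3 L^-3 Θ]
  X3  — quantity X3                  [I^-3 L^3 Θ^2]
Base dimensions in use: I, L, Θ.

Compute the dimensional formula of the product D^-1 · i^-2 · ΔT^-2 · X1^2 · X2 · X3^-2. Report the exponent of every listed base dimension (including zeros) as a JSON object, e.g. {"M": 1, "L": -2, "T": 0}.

{"I": 5, "L": -14, "Θ": -1}

Write exponents as rows I,L,Θ / cols D,i,ℓ,ΔT,X1,X2,X3:
  I: [ 0  1  0  0  2 -3 -3]
  L: [ 1  0  1  0 -2 -3  3]
  Θ: [ 0  0  0  1  2  1  2]
  [I]: (-1)·0+(-2)·1+(-2)·0+(2)·2+(1)·-3+(-2)·-3 = 5
  [L]: (-1)·1+(-2)·0+(-2)·0+(2)·-2+(1)·-3+(-2)·3 = -14
  [Θ]: (-1)·0+(-2)·0+(-2)·1+(2)·2+(1)·1+(-2)·2 = -1
⇒ I^5 L^-14 Θ^-1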